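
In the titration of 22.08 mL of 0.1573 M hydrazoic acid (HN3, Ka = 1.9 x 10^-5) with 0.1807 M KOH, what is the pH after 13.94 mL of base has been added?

Initial n(HN3) = 0.1573 x 0.02208 = 0.003473 mol.
n(KOH) added = 0.1807 x 0.01394 = 0.002519 mol, converting that many moles of HN3 to N3-.
Remaining n(HN3) = 0.0009542 mol; n(N3-) = 0.002519 mol.
By Henderson-Hasselbalch, pH = pKa + log([A^-]/[HA]) = 4.72 + log(0.002519/0.0009542) = 4.72 + (+0.42) = 5.14.

5.14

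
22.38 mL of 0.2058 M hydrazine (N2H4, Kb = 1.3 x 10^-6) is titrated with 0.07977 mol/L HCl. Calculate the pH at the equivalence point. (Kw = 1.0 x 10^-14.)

4.68

n(N2H4) = 0.2058 x 0.02238 = 0.004606 mol; V(HCl) at equivalence = 0.004606/0.07977 = 0.05774 L.
At equivalence the base is fully converted to N2H5+; total volume = 0.08012 L, so [N2H5+] = 0.004606/0.08012 = 0.05749 M.
Ka(N2H5+) = Kw/Kb = 1.0e-14 / 1.3 x 10^-6 = 7.69e-9.
[H^+] = sqrt(Ka x [N2H5+]) = sqrt(7.69e-9 x 0.05749) = 2.10e-5 M.
pH = -log(2.10e-5) = 4.68.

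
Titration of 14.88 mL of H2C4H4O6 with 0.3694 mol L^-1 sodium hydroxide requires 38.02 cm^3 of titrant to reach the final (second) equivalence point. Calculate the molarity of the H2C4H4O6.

0.472 M

n(NaOH) = 0.3694 x 0.03802 = 0.01404 mol.
At the final (second) equivalence point, 2 mol OH^- react per mol H2C4H4O6, so n(H2C4H4O6) = 0.01404 / 2 = 0.007022 mol.
[H2C4H4O6] = 0.007022 / 0.01488 L = 0.472 M.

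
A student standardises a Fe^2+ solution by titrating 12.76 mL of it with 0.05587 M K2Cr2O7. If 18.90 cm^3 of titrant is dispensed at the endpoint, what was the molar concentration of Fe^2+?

0.497 M

n(K2Cr2O7) = 0.05587 x 0.01890 = 0.001056 mol.
From the balanced equation, 1 mol K2Cr2O7 reacts with 6 mol Fe^2+, so n(Fe^2+) = 0.001056 x 6/1 = 0.006336 mol.
[Fe^2+] = 0.006336 / 0.01276 L = 0.497 M.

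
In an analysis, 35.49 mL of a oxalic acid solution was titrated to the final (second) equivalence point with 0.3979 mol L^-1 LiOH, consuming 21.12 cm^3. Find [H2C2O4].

n(LiOH) = 0.3979 x 0.02112 = 0.008404 mol.
At the final (second) equivalence point, 2 mol OH^- react per mol H2C2O4, so n(H2C2O4) = 0.008404 / 2 = 0.004202 mol.
[H2C2O4] = 0.004202 / 0.03549 L = 0.118 M.

0.118 M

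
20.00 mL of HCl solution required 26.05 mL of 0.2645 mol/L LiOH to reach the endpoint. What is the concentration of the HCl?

n(LiOH) delivered = 0.2645 x 0.02605 = 0.006890 mol.
For a 1:1 reaction, n(HCl) = 0.006890 mol.
[HCl] = 0.006890 mol / 0.02000 L = 0.345 M.

0.345 M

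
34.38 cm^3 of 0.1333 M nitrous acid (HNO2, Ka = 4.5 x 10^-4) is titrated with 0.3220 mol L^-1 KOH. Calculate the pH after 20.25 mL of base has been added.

n(acid) = 0.1333 x 0.03438 = 0.004583 mol; n(KOH) added = 0.3220 x 0.02025 = 0.006521 mol.
Base is in excess by 0.006521 - 0.004583 = 0.001938 mol in a total volume of 0.05463 L.
[OH^-] = 0.001938/0.05463 = 0.03547 M, so pOH = 1.45 and pH = 14.00 - 1.45 = 12.55.

12.55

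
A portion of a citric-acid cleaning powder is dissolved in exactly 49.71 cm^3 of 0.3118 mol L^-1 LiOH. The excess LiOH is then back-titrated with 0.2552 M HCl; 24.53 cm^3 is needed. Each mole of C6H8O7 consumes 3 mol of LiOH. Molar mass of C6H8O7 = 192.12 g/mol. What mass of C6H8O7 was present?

Total n(LiOH) added = 0.3118 x 0.04971 = 0.01550 mol.
n(HCl) used = 0.2552 x 0.02453 = 0.006260 mol, which equals the excess n(LiOH).
So n(LiOH) consumed by the sample = 0.01550 - 0.006260 = 0.009240 mol.
n(C6H8O7) = 0.009240 / 3 = 0.003080 mol.
mass = 0.003080 mol x 192.12 g/mol = 0.592 g.

0.592 g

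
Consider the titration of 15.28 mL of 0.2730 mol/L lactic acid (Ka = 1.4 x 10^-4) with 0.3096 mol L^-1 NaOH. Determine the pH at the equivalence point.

n(HC3H5O3) = 0.2730 x 0.01528 = 0.004171 mol; V(NaOH) at equivalence = 0.004171/0.3096 = 0.01347 L.
At equivalence all the acid is converted to C3H5O3-; total volume = 0.01528 + 0.01347 = 0.02875 L, so [C3H5O3-] = 0.004171/0.02875 = 0.1451 M.
Kb = Kw/Ka = 1.0e-14 / 1.4 x 10^-4 = 7.14e-11.
[OH^-] = sqrt(Kb x [C3H5O3-]) = sqrt(7.14e-11 x 0.1451) = 3.22e-6 M.
pOH = 5.49, so pH = 14.00 - 5.49 = 8.51.

8.51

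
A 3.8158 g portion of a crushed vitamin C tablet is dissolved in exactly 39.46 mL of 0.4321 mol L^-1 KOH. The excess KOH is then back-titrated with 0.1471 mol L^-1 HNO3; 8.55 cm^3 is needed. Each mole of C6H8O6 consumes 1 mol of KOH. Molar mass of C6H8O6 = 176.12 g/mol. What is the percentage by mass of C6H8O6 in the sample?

Total n(KOH) added = 0.4321 x 0.03946 = 0.01705 mol.
n(HNO3) used = 0.1471 x 0.008550 = 0.001258 mol, which equals the excess n(KOH).
So n(KOH) consumed by the sample = 0.01705 - 0.001258 = 0.01579 mol.
n(C6H8O6) = 0.01579 / 1 = 0.01579 mol.
mass C6H8O6 = 0.01579 x 176.12 = 2.781 g, so %C6H8O6 = 2.781/3.8158 x 100 = 72.9%.

72.9%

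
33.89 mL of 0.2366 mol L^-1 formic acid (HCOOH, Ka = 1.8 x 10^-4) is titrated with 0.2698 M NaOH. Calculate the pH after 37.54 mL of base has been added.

n(acid) = 0.2366 x 0.03389 = 0.008018 mol; n(NaOH) added = 0.2698 x 0.03754 = 0.01013 mol.
Base is in excess by 0.01013 - 0.008018 = 0.002110 mol in a total volume of 0.07143 L.
[OH^-] = 0.002110/0.07143 = 0.02954 M, so pOH = 1.53 and pH = 14.00 - 1.53 = 12.47.

12.47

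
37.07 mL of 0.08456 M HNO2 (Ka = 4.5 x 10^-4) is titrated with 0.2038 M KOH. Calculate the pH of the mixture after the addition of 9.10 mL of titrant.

3.51

Initial n(HNO2) = 0.08456 x 0.03707 = 0.003135 mol.
n(KOH) added = 0.2038 x 0.009100 = 0.001855 mol, converting that many moles of HNO2 to NO2-.
Remaining n(HNO2) = 0.001280 mol; n(NO2-) = 0.001855 mol.
By Henderson-Hasselbalch, pH = pKa + log([A^-]/[HA]) = 3.35 + log(0.001855/0.001280) = 3.35 + (+0.16) = 3.51.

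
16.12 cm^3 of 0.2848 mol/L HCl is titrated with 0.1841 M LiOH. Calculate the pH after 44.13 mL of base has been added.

n(acid) = 0.2848 x 0.01612 = 0.004591 mol; n(LiOH) added = 0.1841 x 0.04413 = 0.008124 mol.
Base is in excess by 0.008124 - 0.004591 = 0.003533 mol in a total volume of 0.06025 L.
[OH^-] = 0.003533/0.06025 = 0.05864 M, so pOH = 1.23 and pH = 14.00 - 1.23 = 12.77.

12.77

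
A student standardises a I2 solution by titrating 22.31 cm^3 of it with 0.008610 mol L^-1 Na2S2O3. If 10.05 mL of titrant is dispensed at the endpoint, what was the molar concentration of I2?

0.00194 M

n(Na2S2O3) = 0.008610 x 0.01005 = 8.653e-5 mol.
From the balanced equation, 2 mol Na2S2O3 reacts with 1 mol I2, so n(I2) = 8.653e-5 x 1/2 = 4.327e-5 mol.
[I2] = 4.327e-5 / 0.02231 L = 0.00194 M.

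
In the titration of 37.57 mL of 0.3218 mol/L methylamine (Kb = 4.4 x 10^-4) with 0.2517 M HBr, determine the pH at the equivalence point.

n(CH3NH2) = 0.3218 x 0.03757 = 0.01209 mol; V(HBr) at equivalence = 0.01209/0.2517 = 0.04803 L.
At equivalence the base is fully converted to CH3NH3+; total volume = 0.08560 L, so [CH3NH3+] = 0.01209/0.08560 = 0.1412 M.
Ka(CH3NH3+) = Kw/Kb = 1.0e-14 / 4.4 x 10^-4 = 2.27e-11.
[H^+] = sqrt(Ka x [CH3NH3+]) = sqrt(2.27e-11 x 0.1412) = 1.79e-6 M.
pH = -log(1.79e-6) = 5.75.

5.75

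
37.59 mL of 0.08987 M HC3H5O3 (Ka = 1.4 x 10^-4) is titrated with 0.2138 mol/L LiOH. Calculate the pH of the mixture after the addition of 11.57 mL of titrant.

Initial n(HC3H5O3) = 0.08987 x 0.03759 = 0.003378 mol.
n(LiOH) added = 0.2138 x 0.01157 = 0.002474 mol, converting that many moles of HC3H5O3 to C3H5O3-.
Remaining n(HC3H5O3) = 0.0009045 mol; n(C3H5O3-) = 0.002474 mol.
By Henderson-Hasselbalch, pH = pKa + log([A^-]/[HA]) = 3.85 + log(0.002474/0.0009045) = 3.85 + (+0.44) = 4.29.

4.29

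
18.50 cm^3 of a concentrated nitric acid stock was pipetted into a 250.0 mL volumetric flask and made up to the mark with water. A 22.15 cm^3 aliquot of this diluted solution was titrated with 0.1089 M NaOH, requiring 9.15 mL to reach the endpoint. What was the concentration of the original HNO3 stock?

0.608 M

n(NaOH) = 0.1089 x 0.009150 = 0.0009964 mol.
n(HNO3) in the aliquot = 0.0009964 mol.
[diluted HNO3] = 0.0009964 / 0.02215 = 0.04499 M.
Dilution factor = 250.0/18.50 = 13.51, so [stock] = 0.04499 x 13.51 = 0.608 M.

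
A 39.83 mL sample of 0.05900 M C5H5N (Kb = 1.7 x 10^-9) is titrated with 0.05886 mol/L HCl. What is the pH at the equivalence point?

n(C5H5N) = 0.05900 x 0.03983 = 0.002350 mol; V(HCl) at equivalence = 0.002350/0.05886 = 0.03992 L.
At equivalence the base is fully converted to C5H5NH+; total volume = 0.07975 L, so [C5H5NH+] = 0.002350/0.07975 = 0.02946 M.
Ka(C5H5NH+) = Kw/Kb = 1.0e-14 / 1.7 x 10^-9 = 5.88e-6.
[H^+] = sqrt(Ka x [C5H5NH+]) = sqrt(5.88e-6 x 0.02946) = 0.000416 M.
pH = -log(0.000416) = 3.38.

3.38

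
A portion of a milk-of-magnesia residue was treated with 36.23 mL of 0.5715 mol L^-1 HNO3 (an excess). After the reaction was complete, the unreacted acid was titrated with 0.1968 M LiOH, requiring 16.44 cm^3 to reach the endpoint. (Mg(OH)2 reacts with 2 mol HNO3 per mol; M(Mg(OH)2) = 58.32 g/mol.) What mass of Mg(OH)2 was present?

0.509 g

Total n(HNO3) added = 0.5715 x 0.03623 = 0.02071 mol.
n(LiOH) used = 0.1968 x 0.01644 = 0.003235 mol, which equals the excess n(HNO3).
So n(HNO3) consumed by the sample = 0.02071 - 0.003235 = 0.01747 mol.
n(Mg(OH)2) = 0.01747 / 2 = 0.008735 mol.
mass = 0.008735 mol x 58.32 g/mol = 0.509 g.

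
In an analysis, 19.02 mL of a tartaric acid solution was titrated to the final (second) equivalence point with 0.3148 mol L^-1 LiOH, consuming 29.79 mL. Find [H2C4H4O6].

n(LiOH) = 0.3148 x 0.02979 = 0.009378 mol.
At the final (second) equivalence point, 2 mol OH^- react per mol H2C4H4O6, so n(H2C4H4O6) = 0.009378 / 2 = 0.004689 mol.
[H2C4H4O6] = 0.004689 / 0.01902 L = 0.247 M.

0.247 M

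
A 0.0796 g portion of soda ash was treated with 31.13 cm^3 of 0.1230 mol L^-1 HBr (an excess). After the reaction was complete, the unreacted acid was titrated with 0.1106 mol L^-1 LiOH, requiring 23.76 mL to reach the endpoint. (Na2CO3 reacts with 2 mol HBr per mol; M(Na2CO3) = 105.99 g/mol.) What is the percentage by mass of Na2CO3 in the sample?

80.0%

Total n(HBr) added = 0.1230 x 0.03113 = 0.003829 mol.
n(LiOH) used = 0.1106 x 0.02376 = 0.002628 mol, which equals the excess n(HBr).
So n(HBr) consumed by the sample = 0.003829 - 0.002628 = 0.001201 mol.
n(Na2CO3) = 0.001201 / 2 = 0.0006006 mol.
mass Na2CO3 = 0.0006006 x 105.99 = 0.06365 g, so %Na2CO3 = 0.06365/0.0796 x 100 = 80.0%.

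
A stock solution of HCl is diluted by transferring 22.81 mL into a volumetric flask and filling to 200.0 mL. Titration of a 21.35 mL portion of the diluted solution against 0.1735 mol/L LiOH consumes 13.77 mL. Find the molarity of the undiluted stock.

0.981 M

n(LiOH) = 0.1735 x 0.01377 = 0.002389 mol.
n(HCl) in the aliquot = 0.002389 mol.
[diluted HCl] = 0.002389 / 0.02135 = 0.1119 M.
Dilution factor = 200.0/22.81 = 8.768, so [stock] = 0.1119 x 8.768 = 0.981 M.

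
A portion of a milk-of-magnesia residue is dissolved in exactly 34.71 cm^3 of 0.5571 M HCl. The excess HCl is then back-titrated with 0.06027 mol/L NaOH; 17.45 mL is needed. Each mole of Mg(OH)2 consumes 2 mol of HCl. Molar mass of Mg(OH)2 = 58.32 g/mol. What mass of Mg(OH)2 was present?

Total n(HCl) added = 0.5571 x 0.03471 = 0.01934 mol.
n(NaOH) used = 0.06027 x 0.01745 = 0.001052 mol, which equals the excess n(HCl).
So n(HCl) consumed by the sample = 0.01934 - 0.001052 = 0.01829 mol.
n(Mg(OH)2) = 0.01829 / 2 = 0.009143 mol.
mass = 0.009143 mol x 58.32 g/mol = 0.533 g.

0.533 g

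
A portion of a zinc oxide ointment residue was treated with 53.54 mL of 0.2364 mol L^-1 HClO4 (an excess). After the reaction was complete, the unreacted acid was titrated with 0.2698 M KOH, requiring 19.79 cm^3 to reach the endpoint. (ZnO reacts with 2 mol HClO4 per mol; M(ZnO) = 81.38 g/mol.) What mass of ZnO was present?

Total n(HClO4) added = 0.2364 x 0.05354 = 0.01266 mol.
n(KOH) used = 0.2698 x 0.01979 = 0.005339 mol, which equals the excess n(HClO4).
So n(HClO4) consumed by the sample = 0.01266 - 0.005339 = 0.007318 mol.
n(ZnO) = 0.007318 / 2 = 0.003659 mol.
mass = 0.003659 mol x 81.38 g/mol = 0.298 g.

0.298 g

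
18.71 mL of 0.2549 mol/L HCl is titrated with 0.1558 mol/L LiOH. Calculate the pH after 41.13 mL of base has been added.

12.44

n(acid) = 0.2549 x 0.01871 = 0.004769 mol; n(LiOH) added = 0.1558 x 0.04113 = 0.006408 mol.
Base is in excess by 0.006408 - 0.004769 = 0.001639 mol in a total volume of 0.05984 L.
[OH^-] = 0.001639/0.05984 = 0.02739 M, so pOH = 1.56 and pH = 14.00 - 1.56 = 12.44.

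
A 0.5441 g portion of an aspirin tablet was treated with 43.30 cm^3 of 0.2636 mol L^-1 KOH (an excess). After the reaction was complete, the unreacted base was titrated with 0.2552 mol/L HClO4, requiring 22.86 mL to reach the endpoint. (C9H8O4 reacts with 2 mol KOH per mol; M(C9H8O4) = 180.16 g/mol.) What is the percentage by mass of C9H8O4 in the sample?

92.4%

Total n(KOH) added = 0.2636 x 0.04330 = 0.01141 mol.
n(HClO4) used = 0.2552 x 0.02286 = 0.005834 mol, which equals the excess n(KOH).
So n(KOH) consumed by the sample = 0.01141 - 0.005834 = 0.005580 mol.
n(C9H8O4) = 0.005580 / 2 = 0.002790 mol.
mass C9H8O4 = 0.002790 x 180.16 = 0.5026 g, so %C9H8O4 = 0.5026/0.5441 x 100 = 92.4%.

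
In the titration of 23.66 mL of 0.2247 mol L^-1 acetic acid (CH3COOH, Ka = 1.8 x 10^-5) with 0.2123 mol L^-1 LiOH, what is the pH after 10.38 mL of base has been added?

4.59

Initial n(CH3COOH) = 0.2247 x 0.02366 = 0.005316 mol.
n(LiOH) added = 0.2123 x 0.01038 = 0.002204 mol, converting that many moles of CH3COOH to CH3COO-.
Remaining n(CH3COOH) = 0.003113 mol; n(CH3COO-) = 0.002204 mol.
By Henderson-Hasselbalch, pH = pKa + log([A^-]/[HA]) = 4.74 + log(0.002204/0.003113) = 4.74 + (-0.15) = 4.59.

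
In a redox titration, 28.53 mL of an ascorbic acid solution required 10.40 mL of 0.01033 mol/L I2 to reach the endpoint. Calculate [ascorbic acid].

n(I2) = 0.01033 x 0.01040 = 0.0001074 mol.
From the balanced equation, 1 mol I2 reacts with 1 mol ascorbic acid, so n(ascorbic acid) = 0.0001074 x 1/1 = 0.0001074 mol.
[ascorbic acid] = 0.0001074 / 0.02853 L = 0.00377 M.

0.00377 M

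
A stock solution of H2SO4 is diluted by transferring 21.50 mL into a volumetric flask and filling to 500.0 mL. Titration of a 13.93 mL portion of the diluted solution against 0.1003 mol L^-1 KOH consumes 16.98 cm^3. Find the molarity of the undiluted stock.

1.42 M

n(KOH) = 0.1003 x 0.01698 = 0.001703 mol.
n(H2SO4) in the aliquot = 0.001703 x 1/2 = 0.0008515 mol.
[diluted H2SO4] = 0.0008515 / 0.01393 = 0.06113 M.
Dilution factor = 500.0/21.50 = 23.26, so [stock] = 0.06113 x 23.26 = 1.42 M.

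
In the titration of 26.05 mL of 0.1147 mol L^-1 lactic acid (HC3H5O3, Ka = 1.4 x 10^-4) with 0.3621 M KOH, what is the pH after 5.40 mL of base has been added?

Initial n(HC3H5O3) = 0.1147 x 0.02605 = 0.002988 mol.
n(KOH) added = 0.3621 x 0.005400 = 0.001955 mol, converting that many moles of HC3H5O3 to C3H5O3-.
Remaining n(HC3H5O3) = 0.001033 mol; n(C3H5O3-) = 0.001955 mol.
By Henderson-Hasselbalch, pH = pKa + log([A^-]/[HA]) = 3.85 + log(0.001955/0.001033) = 3.85 + (+0.28) = 4.13.

4.13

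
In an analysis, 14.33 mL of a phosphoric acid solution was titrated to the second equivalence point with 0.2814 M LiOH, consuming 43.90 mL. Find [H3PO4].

n(LiOH) = 0.2814 x 0.04390 = 0.01235 mol.
At the second equivalence point, 2 mol OH^- react per mol H3PO4, so n(H3PO4) = 0.01235 / 2 = 0.006177 mol.
[H3PO4] = 0.006177 / 0.01433 L = 0.431 M.

0.431 M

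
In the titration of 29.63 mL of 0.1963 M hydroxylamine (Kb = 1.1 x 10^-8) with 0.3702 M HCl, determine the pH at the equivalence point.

3.47

n(NH2OH) = 0.1963 x 0.02963 = 0.005816 mol; V(HCl) at equivalence = 0.005816/0.3702 = 0.01571 L.
At equivalence the base is fully converted to NH3OH+; total volume = 0.04534 L, so [NH3OH+] = 0.005816/0.04534 = 0.1283 M.
Ka(NH3OH+) = Kw/Kb = 1.0e-14 / 1.1 x 10^-8 = 9.09e-7.
[H^+] = sqrt(Ka x [NH3OH+]) = sqrt(9.09e-7 x 0.1283) = 0.000341 M.
pH = -log(0.000341) = 3.47.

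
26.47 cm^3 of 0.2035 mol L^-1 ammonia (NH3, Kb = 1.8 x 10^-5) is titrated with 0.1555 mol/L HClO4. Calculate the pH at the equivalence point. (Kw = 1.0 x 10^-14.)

n(NH3) = 0.2035 x 0.02647 = 0.005387 mol; V(HClO4) at equivalence = 0.005387/0.1555 = 0.03464 L.
At equivalence the base is fully converted to NH4+; total volume = 0.06111 L, so [NH4+] = 0.005387/0.06111 = 0.08815 M.
Ka(NH4+) = Kw/Kb = 1.0e-14 / 1.8 x 10^-5 = 5.56e-10.
[H^+] = sqrt(Ka x [NH4+]) = sqrt(5.56e-10 x 0.08815) = 7.00e-6 M.
pH = -log(7.00e-6) = 5.16.

5.16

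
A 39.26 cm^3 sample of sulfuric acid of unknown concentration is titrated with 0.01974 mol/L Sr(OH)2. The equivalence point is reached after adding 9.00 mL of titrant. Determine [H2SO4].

n(Sr(OH)2) delivered = 0.01974 x 0.009000 = 0.0001777 mol.
For a 1:1 reaction, n(H2SO4) = 0.0001777 mol.
[H2SO4] = 0.0001777 mol / 0.03926 L = 0.00453 M.

0.00453 M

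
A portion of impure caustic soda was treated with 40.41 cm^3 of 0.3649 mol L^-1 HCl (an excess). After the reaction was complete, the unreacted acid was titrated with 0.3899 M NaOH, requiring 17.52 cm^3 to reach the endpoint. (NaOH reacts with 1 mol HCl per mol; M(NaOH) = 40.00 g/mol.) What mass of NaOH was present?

0.317 g

Total n(HCl) added = 0.3649 x 0.04041 = 0.01475 mol.
n(NaOH) used = 0.3899 x 0.01752 = 0.006831 mol, which equals the excess n(HCl).
So n(HCl) consumed by the sample = 0.01475 - 0.006831 = 0.007915 mol.
n(NaOH) = 0.007915 / 1 = 0.007915 mol.
mass = 0.007915 mol x 40.00 g/mol = 0.317 g.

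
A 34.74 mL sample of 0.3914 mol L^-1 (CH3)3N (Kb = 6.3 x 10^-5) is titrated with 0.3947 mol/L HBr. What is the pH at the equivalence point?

n((CH3)3N) = 0.3914 x 0.03474 = 0.01360 mol; V(HBr) at equivalence = 0.01360/0.3947 = 0.03445 L.
At equivalence the base is fully converted to (CH3)3NH+; total volume = 0.06919 L, so [(CH3)3NH+] = 0.01360/0.06919 = 0.1965 M.
Ka((CH3)3NH+) = Kw/Kb = 1.0e-14 / 6.3 x 10^-5 = 1.59e-10.
[H^+] = sqrt(Ka x [(CH3)3NH+]) = sqrt(1.59e-10 x 0.1965) = 5.59e-6 M.
pH = -log(5.59e-6) = 5.25.

5.25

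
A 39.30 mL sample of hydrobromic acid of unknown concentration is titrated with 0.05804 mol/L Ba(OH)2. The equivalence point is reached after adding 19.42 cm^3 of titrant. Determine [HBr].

n(Ba(OH)2) delivered = 0.05804 x 0.01942 = 0.001127 mol.
The reaction is 2 HBr + 1 Ba(OH)2, so n(HBr) = 0.001127 x 2/1 = 0.002254 mol.
[HBr] = 0.002254 mol / 0.03930 L = 0.0574 M.

0.0574 M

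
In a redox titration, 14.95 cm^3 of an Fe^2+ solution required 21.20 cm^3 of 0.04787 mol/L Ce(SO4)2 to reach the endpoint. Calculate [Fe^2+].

0.0679 M

n(Ce(SO4)2) = 0.04787 x 0.02120 = 0.001015 mol.
From the balanced equation, 1 mol Ce(SO4)2 reacts with 1 mol Fe^2+, so n(Fe^2+) = 0.001015 x 1/1 = 0.001015 mol.
[Fe^2+] = 0.001015 / 0.01495 L = 0.0679 M.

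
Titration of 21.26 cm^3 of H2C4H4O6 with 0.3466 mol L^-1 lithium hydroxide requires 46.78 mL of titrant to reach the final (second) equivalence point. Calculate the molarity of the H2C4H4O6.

n(LiOH) = 0.3466 x 0.04678 = 0.01621 mol.
At the final (second) equivalence point, 2 mol OH^- react per mol H2C4H4O6, so n(H2C4H4O6) = 0.01621 / 2 = 0.008107 mol.
[H2C4H4O6] = 0.008107 / 0.02126 L = 0.381 M.

0.381 M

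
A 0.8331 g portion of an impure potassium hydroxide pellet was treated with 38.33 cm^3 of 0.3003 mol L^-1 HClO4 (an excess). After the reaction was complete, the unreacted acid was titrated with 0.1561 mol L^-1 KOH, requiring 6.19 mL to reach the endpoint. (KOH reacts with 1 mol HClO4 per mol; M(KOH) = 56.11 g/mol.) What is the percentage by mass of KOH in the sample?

Total n(HClO4) added = 0.3003 x 0.03833 = 0.01151 mol.
n(KOH) used = 0.1561 x 0.006190 = 0.0009663 mol, which equals the excess n(HClO4).
So n(HClO4) consumed by the sample = 0.01151 - 0.0009663 = 0.01054 mol.
n(KOH) = 0.01054 / 1 = 0.01054 mol.
mass KOH = 0.01054 x 56.11 = 0.5916 g, so %KOH = 0.5916/0.8331 x 100 = 71.0%.

71.0%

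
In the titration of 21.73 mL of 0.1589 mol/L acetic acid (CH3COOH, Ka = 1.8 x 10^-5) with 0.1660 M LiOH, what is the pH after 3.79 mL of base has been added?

Initial n(CH3COOH) = 0.1589 x 0.02173 = 0.003453 mol.
n(LiOH) added = 0.1660 x 0.003790 = 0.0006291 mol, converting that many moles of CH3COOH to CH3COO-.
Remaining n(CH3COOH) = 0.002824 mol; n(CH3COO-) = 0.0006291 mol.
By Henderson-Hasselbalch, pH = pKa + log([A^-]/[HA]) = 4.74 + log(0.0006291/0.002824) = 4.74 + (-0.65) = 4.09.

4.09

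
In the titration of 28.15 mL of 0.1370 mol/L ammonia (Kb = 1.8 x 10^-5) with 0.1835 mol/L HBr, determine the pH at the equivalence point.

n(NH3) = 0.1370 x 0.02815 = 0.003857 mol; V(HBr) at equivalence = 0.003857/0.1835 = 0.02102 L.
At equivalence the base is fully converted to NH4+; total volume = 0.04917 L, so [NH4+] = 0.003857/0.04917 = 0.07844 M.
Ka(NH4+) = Kw/Kb = 1.0e-14 / 1.8 x 10^-5 = 5.56e-10.
[H^+] = sqrt(Ka x [NH4+]) = sqrt(5.56e-10 x 0.07844) = 6.60e-6 M.
pH = -log(6.60e-6) = 5.18.

5.18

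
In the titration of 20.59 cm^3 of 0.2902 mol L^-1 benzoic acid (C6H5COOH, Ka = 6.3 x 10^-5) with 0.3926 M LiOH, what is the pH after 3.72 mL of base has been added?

3.71

Initial n(C6H5COOH) = 0.2902 x 0.02059 = 0.005975 mol.
n(LiOH) added = 0.3926 x 0.003720 = 0.001460 mol, converting that many moles of C6H5COOH to C6H5COO-.
Remaining n(C6H5COOH) = 0.004515 mol; n(C6H5COO-) = 0.001460 mol.
By Henderson-Hasselbalch, pH = pKa + log([A^-]/[HA]) = 4.20 + log(0.001460/0.004515) = 4.20 + (-0.49) = 3.71.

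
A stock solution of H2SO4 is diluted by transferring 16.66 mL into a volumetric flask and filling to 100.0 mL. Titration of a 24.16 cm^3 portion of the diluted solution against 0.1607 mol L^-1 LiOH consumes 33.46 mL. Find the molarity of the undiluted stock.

0.668 M

n(LiOH) = 0.1607 x 0.03346 = 0.005377 mol.
n(H2SO4) in the aliquot = 0.005377 x 1/2 = 0.002689 mol.
[diluted H2SO4] = 0.002689 / 0.02416 = 0.1113 M.
Dilution factor = 100.0/16.66 = 6.002, so [stock] = 0.1113 x 6.002 = 0.668 M.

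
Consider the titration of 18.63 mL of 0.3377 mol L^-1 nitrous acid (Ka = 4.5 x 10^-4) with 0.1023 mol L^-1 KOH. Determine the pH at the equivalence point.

n(HNO2) = 0.3377 x 0.01863 = 0.006291 mol; V(KOH) at equivalence = 0.006291/0.1023 = 0.06150 L.
At equivalence all the acid is converted to NO2-; total volume = 0.01863 + 0.06150 = 0.08013 L, so [NO2-] = 0.006291/0.08013 = 0.07852 M.
Kb = Kw/Ka = 1.0e-14 / 4.5 x 10^-4 = 2.22e-11.
[OH^-] = sqrt(Kb x [NO2-]) = sqrt(2.22e-11 x 0.07852) = 1.32e-6 M.
pOH = 5.88, so pH = 14.00 - 5.88 = 8.12.

8.12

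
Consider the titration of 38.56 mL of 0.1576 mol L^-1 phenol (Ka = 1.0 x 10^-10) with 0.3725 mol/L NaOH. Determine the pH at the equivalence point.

11.52

n(C6H5OH) = 0.1576 x 0.03856 = 0.006077 mol; V(NaOH) at equivalence = 0.006077/0.3725 = 0.01631 L.
At equivalence all the acid is converted to C6H5O-; total volume = 0.03856 + 0.01631 = 0.05487 L, so [C6H5O-] = 0.006077/0.05487 = 0.1107 M.
Kb = Kw/Ka = 1.0e-14 / 1.0 x 10^-10 = 0.000100.
[OH^-] = sqrt(Kb x [C6H5O-]) = sqrt(0.000100 x 0.1107) = 0.00333 M.
pOH = 2.48, so pH = 14.00 - 2.48 = 11.52.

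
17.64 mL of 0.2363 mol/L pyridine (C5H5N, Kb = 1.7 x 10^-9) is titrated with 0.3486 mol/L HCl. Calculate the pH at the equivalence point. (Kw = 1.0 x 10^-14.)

n(C5H5N) = 0.2363 x 0.01764 = 0.004168 mol; V(HCl) at equivalence = 0.004168/0.3486 = 0.01196 L.
At equivalence the base is fully converted to C5H5NH+; total volume = 0.02960 L, so [C5H5NH+] = 0.004168/0.02960 = 0.1408 M.
Ka(C5H5NH+) = Kw/Kb = 1.0e-14 / 1.7 x 10^-9 = 5.88e-6.
[H^+] = sqrt(Ka x [C5H5NH+]) = sqrt(5.88e-6 x 0.1408) = 0.000910 M.
pH = -log(0.000910) = 3.04.

3.04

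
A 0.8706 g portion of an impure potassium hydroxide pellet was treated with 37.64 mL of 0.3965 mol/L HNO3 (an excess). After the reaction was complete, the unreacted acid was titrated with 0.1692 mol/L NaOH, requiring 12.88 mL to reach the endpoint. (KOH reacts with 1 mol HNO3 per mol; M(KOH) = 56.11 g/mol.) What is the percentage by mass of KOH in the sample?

82.1%

Total n(HNO3) added = 0.3965 x 0.03764 = 0.01492 mol.
n(NaOH) used = 0.1692 x 0.01288 = 0.002179 mol, which equals the excess n(HNO3).
So n(HNO3) consumed by the sample = 0.01492 - 0.002179 = 0.01274 mol.
n(KOH) = 0.01274 / 1 = 0.01274 mol.
mass KOH = 0.01274 x 56.11 = 0.7151 g, so %KOH = 0.7151/0.8706 x 100 = 82.1%.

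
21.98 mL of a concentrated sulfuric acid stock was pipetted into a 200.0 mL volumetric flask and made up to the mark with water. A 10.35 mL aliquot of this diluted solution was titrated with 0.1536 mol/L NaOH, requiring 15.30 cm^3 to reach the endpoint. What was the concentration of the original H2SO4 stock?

1.03 M

n(NaOH) = 0.1536 x 0.01530 = 0.002350 mol.
n(H2SO4) in the aliquot = 0.002350 x 1/2 = 0.001175 mol.
[diluted H2SO4] = 0.001175 / 0.01035 = 0.1135 M.
Dilution factor = 200.0/21.98 = 9.099, so [stock] = 0.1135 x 9.099 = 1.03 M.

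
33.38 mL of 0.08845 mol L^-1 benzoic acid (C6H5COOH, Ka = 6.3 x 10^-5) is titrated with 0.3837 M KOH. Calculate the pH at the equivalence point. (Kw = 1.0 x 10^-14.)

n(C6H5COOH) = 0.08845 x 0.03338 = 0.002952 mol; V(KOH) at equivalence = 0.002952/0.3837 = 0.007695 L.
At equivalence all the acid is converted to C6H5COO-; total volume = 0.03338 + 0.007695 = 0.04107 L, so [C6H5COO-] = 0.002952/0.04107 = 0.07188 M.
Kb = Kw/Ka = 1.0e-14 / 6.3 x 10^-5 = 1.59e-10.
[OH^-] = sqrt(Kb x [C6H5COO-]) = sqrt(1.59e-10 x 0.07188) = 3.38e-6 M.
pOH = 5.47, so pH = 14.00 - 5.47 = 8.53.

8.53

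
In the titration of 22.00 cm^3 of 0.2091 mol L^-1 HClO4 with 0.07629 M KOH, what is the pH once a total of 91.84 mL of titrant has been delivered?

12.33

n(acid) = 0.2091 x 0.02200 = 0.004600 mol; n(KOH) added = 0.07629 x 0.09184 = 0.007006 mol.
Base is in excess by 0.007006 - 0.004600 = 0.002406 mol in a total volume of 0.1138 L.
[OH^-] = 0.002406/0.1138 = 0.02114 M, so pOH = 1.67 and pH = 14.00 - 1.67 = 12.33.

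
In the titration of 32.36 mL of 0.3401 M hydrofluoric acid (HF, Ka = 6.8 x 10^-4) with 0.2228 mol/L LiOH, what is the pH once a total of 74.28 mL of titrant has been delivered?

n(acid) = 0.3401 x 0.03236 = 0.01101 mol; n(LiOH) added = 0.2228 x 0.07428 = 0.01655 mol.
Base is in excess by 0.01655 - 0.01101 = 0.005544 mol in a total volume of 0.1066 L.
[OH^-] = 0.005544/0.1066 = 0.05199 M, so pOH = 1.28 and pH = 14.00 - 1.28 = 12.72.

12.72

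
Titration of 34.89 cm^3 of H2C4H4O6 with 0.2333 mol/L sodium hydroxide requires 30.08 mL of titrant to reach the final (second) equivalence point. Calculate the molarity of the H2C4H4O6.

n(NaOH) = 0.2333 x 0.03008 = 0.007018 mol.
At the final (second) equivalence point, 2 mol OH^- react per mol H2C4H4O6, so n(H2C4H4O6) = 0.007018 / 2 = 0.003509 mol.
[H2C4H4O6] = 0.003509 / 0.03489 L = 0.101 M.

0.101 M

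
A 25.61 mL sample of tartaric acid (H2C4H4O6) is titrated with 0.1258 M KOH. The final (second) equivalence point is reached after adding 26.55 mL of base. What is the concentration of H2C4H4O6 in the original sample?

n(KOH) = 0.1258 x 0.02655 = 0.003340 mol.
At the final (second) equivalence point, 2 mol OH^- react per mol H2C4H4O6, so n(H2C4H4O6) = 0.003340 / 2 = 0.001670 mol.
[H2C4H4O6] = 0.001670 / 0.02561 L = 0.0652 M.

0.0652 M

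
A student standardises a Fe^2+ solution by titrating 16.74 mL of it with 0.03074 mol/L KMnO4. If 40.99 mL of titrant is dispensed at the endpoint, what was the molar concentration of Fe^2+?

0.376 M

n(KMnO4) = 0.03074 x 0.04099 = 0.001260 mol.
From the balanced equation, 1 mol KMnO4 reacts with 5 mol Fe^2+, so n(Fe^2+) = 0.001260 x 5/1 = 0.006300 mol.
[Fe^2+] = 0.006300 / 0.01674 L = 0.376 M.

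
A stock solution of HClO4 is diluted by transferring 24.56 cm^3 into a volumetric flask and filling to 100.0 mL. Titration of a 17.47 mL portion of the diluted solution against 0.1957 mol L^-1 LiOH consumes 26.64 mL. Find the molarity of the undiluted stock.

1.22 M

n(LiOH) = 0.1957 x 0.02664 = 0.005213 mol.
n(HClO4) in the aliquot = 0.005213 mol.
[diluted HClO4] = 0.005213 / 0.01747 = 0.2984 M.
Dilution factor = 100.0/24.56 = 4.072, so [stock] = 0.2984 x 4.072 = 1.22 M.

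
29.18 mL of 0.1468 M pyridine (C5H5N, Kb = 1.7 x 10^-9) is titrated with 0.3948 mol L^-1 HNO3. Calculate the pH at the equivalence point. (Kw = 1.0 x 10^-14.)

3.10

n(C5H5N) = 0.1468 x 0.02918 = 0.004284 mol; V(HNO3) at equivalence = 0.004284/0.3948 = 0.01085 L.
At equivalence the base is fully converted to C5H5NH+; total volume = 0.04003 L, so [C5H5NH+] = 0.004284/0.04003 = 0.1070 M.
Ka(C5H5NH+) = Kw/Kb = 1.0e-14 / 1.7 x 10^-9 = 5.88e-6.
[H^+] = sqrt(Ka x [C5H5NH+]) = sqrt(5.88e-6 x 0.1070) = 0.000793 M.
pH = -log(0.000793) = 3.10.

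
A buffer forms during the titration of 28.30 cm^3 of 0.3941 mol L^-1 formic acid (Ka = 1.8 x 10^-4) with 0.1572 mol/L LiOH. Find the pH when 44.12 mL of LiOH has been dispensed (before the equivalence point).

3.96

Initial n(HCOOH) = 0.3941 x 0.02830 = 0.01115 mol.
n(LiOH) added = 0.1572 x 0.04412 = 0.006936 mol, converting that many moles of HCOOH to HCOO-.
Remaining n(HCOOH) = 0.004217 mol; n(HCOO-) = 0.006936 mol.
By Henderson-Hasselbalch, pH = pKa + log([A^-]/[HA]) = 3.74 + log(0.006936/0.004217) = 3.74 + (+0.22) = 3.96.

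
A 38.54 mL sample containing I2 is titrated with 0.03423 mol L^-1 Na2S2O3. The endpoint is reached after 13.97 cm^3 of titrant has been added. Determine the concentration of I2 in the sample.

n(Na2S2O3) = 0.03423 x 0.01397 = 0.0004782 mol.
From the balanced equation, 2 mol Na2S2O3 reacts with 1 mol I2, so n(I2) = 0.0004782 x 1/2 = 0.0002391 mol.
[I2] = 0.0002391 / 0.03854 L = 0.00620 M.

0.00620 M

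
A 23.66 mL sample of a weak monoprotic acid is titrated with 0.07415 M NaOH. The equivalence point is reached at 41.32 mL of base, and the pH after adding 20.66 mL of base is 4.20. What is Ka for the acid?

6.3 x 10^-5

20.66 mL is half of the equivalence volume, so this is the half-equivalence point where [HA] = [A^-].
At half-equivalence pH = pKa, so pKa = 4.20.
Ka = 10^(-4.20) = 6.3 x 10^-5.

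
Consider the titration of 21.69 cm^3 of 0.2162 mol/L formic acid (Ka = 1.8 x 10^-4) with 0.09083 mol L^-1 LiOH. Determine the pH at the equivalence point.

n(HCOOH) = 0.2162 x 0.02169 = 0.004689 mol; V(LiOH) at equivalence = 0.004689/0.09083 = 0.05163 L.
At equivalence all the acid is converted to HCOO-; total volume = 0.02169 + 0.05163 = 0.07332 L, so [HCOO-] = 0.004689/0.07332 = 0.06396 M.
Kb = Kw/Ka = 1.0e-14 / 1.8 x 10^-4 = 5.56e-11.
[OH^-] = sqrt(Kb x [HCOO-]) = sqrt(5.56e-11 x 0.06396) = 1.89e-6 M.
pOH = 5.72, so pH = 14.00 - 5.72 = 8.28.

8.28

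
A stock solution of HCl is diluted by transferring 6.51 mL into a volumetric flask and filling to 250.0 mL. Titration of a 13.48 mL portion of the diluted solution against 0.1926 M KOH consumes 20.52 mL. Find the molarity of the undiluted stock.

11.3 M

n(KOH) = 0.1926 x 0.02052 = 0.003952 mol.
n(HCl) in the aliquot = 0.003952 mol.
[diluted HCl] = 0.003952 / 0.01348 = 0.2932 M.
Dilution factor = 250.0/6.510 = 38.40, so [stock] = 0.2932 x 38.40 = 11.3 M.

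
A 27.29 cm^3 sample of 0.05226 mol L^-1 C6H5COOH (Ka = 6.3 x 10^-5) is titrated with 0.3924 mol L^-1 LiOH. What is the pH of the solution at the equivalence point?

8.43

n(C6H5COOH) = 0.05226 x 0.02729 = 0.001426 mol; V(LiOH) at equivalence = 0.001426/0.3924 = 0.003634 L.
At equivalence all the acid is converted to C6H5COO-; total volume = 0.02729 + 0.003634 = 0.03092 L, so [C6H5COO-] = 0.001426/0.03092 = 0.04612 M.
Kb = Kw/Ka = 1.0e-14 / 6.3 x 10^-5 = 1.59e-10.
[OH^-] = sqrt(Kb x [C6H5COO-]) = sqrt(1.59e-10 x 0.04612) = 2.71e-6 M.
pOH = 5.57, so pH = 14.00 - 5.57 = 8.43.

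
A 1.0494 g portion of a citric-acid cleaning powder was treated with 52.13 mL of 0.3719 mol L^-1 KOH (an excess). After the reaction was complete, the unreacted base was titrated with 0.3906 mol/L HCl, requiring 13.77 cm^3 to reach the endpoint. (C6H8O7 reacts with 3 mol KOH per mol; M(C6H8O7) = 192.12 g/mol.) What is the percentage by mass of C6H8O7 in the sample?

Total n(KOH) added = 0.3719 x 0.05213 = 0.01939 mol.
n(HCl) used = 0.3906 x 0.01377 = 0.005379 mol, which equals the excess n(KOH).
So n(KOH) consumed by the sample = 0.01939 - 0.005379 = 0.01401 mol.
n(C6H8O7) = 0.01401 / 3 = 0.004670 mol.
mass C6H8O7 = 0.004670 x 192.12 = 0.8971 g, so %C6H8O7 = 0.8971/1.0494 x 100 = 85.5%.

85.5%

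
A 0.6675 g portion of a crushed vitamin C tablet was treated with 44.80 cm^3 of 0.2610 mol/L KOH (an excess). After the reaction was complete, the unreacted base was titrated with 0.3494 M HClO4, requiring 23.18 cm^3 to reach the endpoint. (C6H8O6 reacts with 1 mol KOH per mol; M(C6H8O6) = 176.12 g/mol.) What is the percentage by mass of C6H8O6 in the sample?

94.8%

Total n(KOH) added = 0.2610 x 0.04480 = 0.01169 mol.
n(HClO4) used = 0.3494 x 0.02318 = 0.008099 mol, which equals the excess n(KOH).
So n(KOH) consumed by the sample = 0.01169 - 0.008099 = 0.003594 mol.
n(C6H8O6) = 0.003594 / 1 = 0.003594 mol.
mass C6H8O6 = 0.003594 x 176.12 = 0.6329 g, so %C6H8O6 = 0.6329/0.6675 x 100 = 94.8%.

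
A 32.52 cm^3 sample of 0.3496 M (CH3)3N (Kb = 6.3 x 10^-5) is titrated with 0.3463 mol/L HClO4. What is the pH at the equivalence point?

5.28

n((CH3)3N) = 0.3496 x 0.03252 = 0.01137 mol; V(HClO4) at equivalence = 0.01137/0.3463 = 0.03283 L.
At equivalence the base is fully converted to (CH3)3NH+; total volume = 0.06535 L, so [(CH3)3NH+] = 0.01137/0.06535 = 0.1740 M.
Ka((CH3)3NH+) = Kw/Kb = 1.0e-14 / 6.3 x 10^-5 = 1.59e-10.
[H^+] = sqrt(Ka x [(CH3)3NH+]) = sqrt(1.59e-10 x 0.1740) = 5.25e-6 M.
pH = -log(5.25e-6) = 5.28.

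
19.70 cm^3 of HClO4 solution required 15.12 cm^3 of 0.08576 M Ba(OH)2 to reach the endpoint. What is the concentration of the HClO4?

n(Ba(OH)2) delivered = 0.08576 x 0.01512 = 0.001297 mol.
The reaction is 2 HClO4 + 1 Ba(OH)2, so n(HClO4) = 0.001297 x 2/1 = 0.002593 mol.
[HClO4] = 0.002593 mol / 0.01970 L = 0.132 M.

0.132 M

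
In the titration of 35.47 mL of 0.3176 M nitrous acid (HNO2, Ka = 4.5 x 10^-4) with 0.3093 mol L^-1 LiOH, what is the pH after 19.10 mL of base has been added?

3.39

Initial n(HNO2) = 0.3176 x 0.03547 = 0.01127 mol.
n(LiOH) added = 0.3093 x 0.01910 = 0.005908 mol, converting that many moles of HNO2 to NO2-.
Remaining n(HNO2) = 0.005358 mol; n(NO2-) = 0.005908 mol.
By Henderson-Hasselbalch, pH = pKa + log([A^-]/[HA]) = 3.35 + log(0.005908/0.005358) = 3.35 + (+0.04) = 3.39.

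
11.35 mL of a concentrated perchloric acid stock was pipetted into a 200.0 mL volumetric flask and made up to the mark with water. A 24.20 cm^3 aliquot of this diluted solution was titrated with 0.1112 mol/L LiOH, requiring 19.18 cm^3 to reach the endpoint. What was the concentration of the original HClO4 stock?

1.55 M

n(LiOH) = 0.1112 x 0.01918 = 0.002133 mol.
n(HClO4) in the aliquot = 0.002133 mol.
[diluted HClO4] = 0.002133 / 0.02420 = 0.08813 M.
Dilution factor = 200.0/11.35 = 17.62, so [stock] = 0.08813 x 17.62 = 1.55 M.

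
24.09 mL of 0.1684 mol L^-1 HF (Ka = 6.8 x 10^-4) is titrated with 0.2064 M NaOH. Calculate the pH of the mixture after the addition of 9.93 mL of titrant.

3.18

Initial n(HF) = 0.1684 x 0.02409 = 0.004057 mol.
n(NaOH) added = 0.2064 x 0.009930 = 0.002050 mol, converting that many moles of HF to F-.
Remaining n(HF) = 0.002007 mol; n(F-) = 0.002050 mol.
By Henderson-Hasselbalch, pH = pKa + log([A^-]/[HA]) = 3.17 + log(0.002050/0.002007) = 3.17 + (+0.01) = 3.18.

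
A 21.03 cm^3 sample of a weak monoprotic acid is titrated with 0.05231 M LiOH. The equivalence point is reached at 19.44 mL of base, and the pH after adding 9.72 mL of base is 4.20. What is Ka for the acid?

9.72 mL is half of the equivalence volume, so this is the half-equivalence point where [HA] = [A^-].
At half-equivalence pH = pKa, so pKa = 4.20.
Ka = 10^(-4.20) = 6.3 x 10^-5.

6.3 x 10^-5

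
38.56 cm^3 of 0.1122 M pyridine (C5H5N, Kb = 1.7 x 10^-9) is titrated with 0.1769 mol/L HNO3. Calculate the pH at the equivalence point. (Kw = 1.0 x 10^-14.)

n(C5H5N) = 0.1122 x 0.03856 = 0.004326 mol; V(HNO3) at equivalence = 0.004326/0.1769 = 0.02446 L.
At equivalence the base is fully converted to C5H5NH+; total volume = 0.06302 L, so [C5H5NH+] = 0.004326/0.06302 = 0.06866 M.
Ka(C5H5NH+) = Kw/Kb = 1.0e-14 / 1.7 x 10^-9 = 5.88e-6.
[H^+] = sqrt(Ka x [C5H5NH+]) = sqrt(5.88e-6 x 0.06866) = 0.000635 M.
pH = -log(0.000635) = 3.20.

3.20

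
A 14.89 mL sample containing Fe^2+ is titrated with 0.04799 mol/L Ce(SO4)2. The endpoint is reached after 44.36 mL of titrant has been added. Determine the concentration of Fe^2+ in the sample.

0.143 M

n(Ce(SO4)2) = 0.04799 x 0.04436 = 0.002129 mol.
From the balanced equation, 1 mol Ce(SO4)2 reacts with 1 mol Fe^2+, so n(Fe^2+) = 0.002129 x 1/1 = 0.002129 mol.
[Fe^2+] = 0.002129 / 0.01489 L = 0.143 M.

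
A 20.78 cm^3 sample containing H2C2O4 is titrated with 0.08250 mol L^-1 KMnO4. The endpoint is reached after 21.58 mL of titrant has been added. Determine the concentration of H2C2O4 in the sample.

n(KMnO4) = 0.08250 x 0.02158 = 0.001780 mol.
From the balanced equation, 2 mol KMnO4 reacts with 5 mol H2C2O4, so n(H2C2O4) = 0.001780 x 5/2 = 0.004451 mol.
[H2C2O4] = 0.004451 / 0.02078 L = 0.214 M.

0.214 M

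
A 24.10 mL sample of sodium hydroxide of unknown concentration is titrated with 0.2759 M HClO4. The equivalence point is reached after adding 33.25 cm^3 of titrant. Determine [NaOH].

n(HClO4) delivered = 0.2759 x 0.03325 = 0.009174 mol.
For a 1:1 reaction, n(NaOH) = 0.009174 mol.
[NaOH] = 0.009174 mol / 0.02410 L = 0.381 M.

0.381 M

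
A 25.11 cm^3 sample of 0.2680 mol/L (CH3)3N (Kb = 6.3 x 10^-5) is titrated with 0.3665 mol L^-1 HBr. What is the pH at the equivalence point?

n((CH3)3N) = 0.2680 x 0.02511 = 0.006729 mol; V(HBr) at equivalence = 0.006729/0.3665 = 0.01836 L.
At equivalence the base is fully converted to (CH3)3NH+; total volume = 0.04347 L, so [(CH3)3NH+] = 0.006729/0.04347 = 0.1548 M.
Ka((CH3)3NH+) = Kw/Kb = 1.0e-14 / 6.3 x 10^-5 = 1.59e-10.
[H^+] = sqrt(Ka x [(CH3)3NH+]) = sqrt(1.59e-10 x 0.1548) = 4.96e-6 M.
pH = -log(4.96e-6) = 5.30.

5.30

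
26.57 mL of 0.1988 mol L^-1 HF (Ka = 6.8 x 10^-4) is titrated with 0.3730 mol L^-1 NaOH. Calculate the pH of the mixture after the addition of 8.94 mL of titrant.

3.40

Initial n(HF) = 0.1988 x 0.02657 = 0.005282 mol.
n(NaOH) added = 0.3730 x 0.008940 = 0.003335 mol, converting that many moles of HF to F-.
Remaining n(HF) = 0.001947 mol; n(F-) = 0.003335 mol.
By Henderson-Hasselbalch, pH = pKa + log([A^-]/[HA]) = 3.17 + log(0.003335/0.001947) = 3.17 + (+0.23) = 3.40.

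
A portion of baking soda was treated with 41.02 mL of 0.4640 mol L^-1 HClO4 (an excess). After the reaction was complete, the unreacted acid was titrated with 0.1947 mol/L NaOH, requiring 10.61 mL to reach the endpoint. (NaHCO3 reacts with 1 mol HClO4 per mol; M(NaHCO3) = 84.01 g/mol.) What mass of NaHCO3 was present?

Total n(HClO4) added = 0.4640 x 0.04102 = 0.01903 mol.
n(NaOH) used = 0.1947 x 0.01061 = 0.002066 mol, which equals the excess n(HClO4).
So n(HClO4) consumed by the sample = 0.01903 - 0.002066 = 0.01697 mol.
n(NaHCO3) = 0.01697 / 1 = 0.01697 mol.
mass = 0.01697 mol x 84.01 g/mol = 1.43 g.

1.43 g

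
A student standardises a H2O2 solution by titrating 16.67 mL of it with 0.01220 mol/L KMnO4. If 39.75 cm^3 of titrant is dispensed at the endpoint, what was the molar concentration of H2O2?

0.0727 M

n(KMnO4) = 0.01220 x 0.03975 = 0.0004850 mol.
From the balanced equation, 2 mol KMnO4 reacts with 5 mol H2O2, so n(H2O2) = 0.0004850 x 5/2 = 0.001212 mol.
[H2O2] = 0.001212 / 0.01667 L = 0.0727 M.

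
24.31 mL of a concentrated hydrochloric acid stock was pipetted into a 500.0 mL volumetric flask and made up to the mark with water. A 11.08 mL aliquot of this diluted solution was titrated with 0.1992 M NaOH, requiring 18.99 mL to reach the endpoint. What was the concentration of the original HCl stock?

n(NaOH) = 0.1992 x 0.01899 = 0.003783 mol.
n(HCl) in the aliquot = 0.003783 mol.
[diluted HCl] = 0.003783 / 0.01108 = 0.3414 M.
Dilution factor = 500.0/24.31 = 20.57, so [stock] = 0.3414 x 20.57 = 7.02 M.

7.02 M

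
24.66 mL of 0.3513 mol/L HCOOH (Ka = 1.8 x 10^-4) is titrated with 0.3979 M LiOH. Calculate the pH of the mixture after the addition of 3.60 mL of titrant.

Initial n(HCOOH) = 0.3513 x 0.02466 = 0.008663 mol.
n(LiOH) added = 0.3979 x 0.003600 = 0.001432 mol, converting that many moles of HCOOH to HCOO-.
Remaining n(HCOOH) = 0.007231 mol; n(HCOO-) = 0.001432 mol.
By Henderson-Hasselbalch, pH = pKa + log([A^-]/[HA]) = 3.74 + log(0.001432/0.007231) = 3.74 + (-0.70) = 3.04.

3.04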